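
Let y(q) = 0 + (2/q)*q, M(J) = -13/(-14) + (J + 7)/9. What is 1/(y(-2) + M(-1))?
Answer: 42/151 ≈ 0.27815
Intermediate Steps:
M(J) = 215/126 + J/9 (M(J) = -13*(-1/14) + (7 + J)*(⅑) = 13/14 + (7/9 + J/9) = 215/126 + J/9)
y(q) = 2 (y(q) = 0 + 2 = 2)
1/(y(-2) + M(-1)) = 1/(2 + (215/126 + (⅑)*(-1))) = 1/(2 + (215/126 - ⅑)) = 1/(2 + 67/42) = 1/(151/42) = 42/151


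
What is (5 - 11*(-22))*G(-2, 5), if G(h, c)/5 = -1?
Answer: -1235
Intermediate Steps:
G(h, c) = -5 (G(h, c) = 5*(-1) = -5)
(5 - 11*(-22))*G(-2, 5) = (5 - 11*(-22))*(-5) = (5 + 242)*(-5) = 247*(-5) = -1235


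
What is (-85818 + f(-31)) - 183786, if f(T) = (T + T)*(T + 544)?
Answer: -301410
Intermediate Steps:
f(T) = 2*T*(544 + T) (f(T) = (2*T)*(544 + T) = 2*T*(544 + T))
(-85818 + f(-31)) - 183786 = (-85818 + 2*(-31)*(544 - 31)) - 183786 = (-85818 + 2*(-31)*513) - 183786 = (-85818 - 31806) - 183786 = -117624 - 183786 = -301410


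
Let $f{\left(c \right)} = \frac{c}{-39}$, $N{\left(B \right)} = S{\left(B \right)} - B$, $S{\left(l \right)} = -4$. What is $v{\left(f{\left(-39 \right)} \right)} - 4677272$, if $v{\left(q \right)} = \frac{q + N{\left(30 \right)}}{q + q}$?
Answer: $- \frac{9354577}{2} \approx -4.6773 \cdot 10^{6}$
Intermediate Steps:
$N{\left(B \right)} = -4 - B$
$f{\left(c \right)} = - \frac{c}{39}$ ($f{\left(c \right)} = c \left(- \frac{1}{39}\right) = - \frac{c}{39}$)
$v{\left(q \right)} = \frac{-34 + q}{2 q}$ ($v{\left(q \right)} = \frac{q - 34}{q + q} = \frac{q - 34}{2 q} = \left(q - 34\right) \frac{1}{2 q} = \left(-34 + q\right) \frac{1}{2 q} = \frac{-34 + q}{2 q}$)
$v{\left(f{\left(-39 \right)} \right)} - 4677272 = \frac{-34 - -1}{2 \left(\left(- \frac{1}{39}\right) \left(-39\right)\right)} - 4677272 = \frac{-34 + 1}{2 \cdot 1} - 4677272 = \frac{1}{2} \cdot 1 \left(-33\right) - 4677272 = - \frac{33}{2} - 4677272 = - \frac{9354577}{2}$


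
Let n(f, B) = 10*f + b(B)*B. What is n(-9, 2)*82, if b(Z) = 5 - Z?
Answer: -6888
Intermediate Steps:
n(f, B) = 10*f + B*(5 - B) (n(f, B) = 10*f + (5 - B)*B = 10*f + B*(5 - B))
n(-9, 2)*82 = (10*(-9) - 1*2*(-5 + 2))*82 = (-90 - 1*2*(-3))*82 = (-90 + 6)*82 = -84*82 = -6888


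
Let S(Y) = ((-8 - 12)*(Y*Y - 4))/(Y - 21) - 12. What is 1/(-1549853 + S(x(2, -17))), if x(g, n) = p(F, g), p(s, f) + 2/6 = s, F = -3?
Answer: -219/339419155 ≈ -6.4522e-7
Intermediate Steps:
p(s, f) = -1/3 + s
x(g, n) = -10/3 (x(g, n) = -1/3 - 3 = -10/3)
S(Y) = -12 + (80 - 20*Y**2)/(-21 + Y) (S(Y) = (-20*(Y**2 - 4))/(-21 + Y) - 12 = (-20*(-4 + Y**2))/(-21 + Y) - 12 = (80 - 20*Y**2)/(-21 + Y) - 12 = -12 + (80 - 20*Y**2)/(-21 + Y))
1/(-1549853 + S(x(2, -17))) = 1/(-1549853 + 4*(83 - 5*(-10/3)**2 - 3*(-10/3))/(-21 - 10/3)) = 1/(-1549853 + 4*(83 - 5*100/9 + 10)/(-73/3)) = 1/(-1549853 + 4*(-3/73)*(83 - 500/9 + 10)) = 1/(-1549853 + 4*(-3/73)*(337/9)) = 1/(-1549853 - 1348/219) = 1/(-339419155/219) = -219/339419155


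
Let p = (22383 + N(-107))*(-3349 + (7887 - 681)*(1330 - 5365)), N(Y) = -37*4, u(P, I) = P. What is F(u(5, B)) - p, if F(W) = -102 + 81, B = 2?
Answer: 646583994344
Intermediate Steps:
N(Y) = -148
F(W) = -21
p = -646583994365 (p = (22383 - 148)*(-3349 + (7887 - 681)*(1330 - 5365)) = 22235*(-3349 + 7206*(-4035)) = 22235*(-3349 - 29076210) = 22235*(-29079559) = -646583994365)
F(u(5, B)) - p = -21 - 1*(-646583994365) = -21 + 646583994365 = 646583994344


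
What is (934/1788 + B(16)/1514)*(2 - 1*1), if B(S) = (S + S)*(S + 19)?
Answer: 854159/676758 ≈ 1.2621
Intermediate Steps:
B(S) = 2*S*(19 + S) (B(S) = (2*S)*(19 + S) = 2*S*(19 + S))
(934/1788 + B(16)/1514)*(2 - 1*1) = (934/1788 + (2*16*(19 + 16))/1514)*(2 - 1*1) = (934*(1/1788) + (2*16*35)*(1/1514))*(2 - 1) = (467/894 + 1120*(1/1514))*1 = (467/894 + 560/757)*1 = (854159/676758)*1 = 854159/676758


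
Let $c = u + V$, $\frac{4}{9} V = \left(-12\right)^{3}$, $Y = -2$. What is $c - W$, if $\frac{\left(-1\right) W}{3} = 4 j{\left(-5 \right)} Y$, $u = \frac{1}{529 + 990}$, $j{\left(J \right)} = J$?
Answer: $- \frac{5723591}{1519} \approx -3768.0$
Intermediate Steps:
$V = -3888$ ($V = \frac{9 \left(-12\right)^{3}}{4} = \frac{9}{4} \left(-1728\right) = -3888$)
$u = \frac{1}{1519} \approx 0.00065833$
$W = -120$ ($W = - 3 \cdot 4 \left(-5\right) \left(-2\right) = - 3 \left(\left(-20\right) \left(-2\right)\right) = \left(-3\right) 40 = -120$)
$c = - \frac{5905871}{1519}$ ($c = \frac{1}{1519} - 3888 = - \frac{5905871}{1519} \approx -3888.0$)
$c - W = - \frac{5905871}{1519} - -120 = - \frac{5905871}{1519} + 120 = - \frac{5723591}{1519}$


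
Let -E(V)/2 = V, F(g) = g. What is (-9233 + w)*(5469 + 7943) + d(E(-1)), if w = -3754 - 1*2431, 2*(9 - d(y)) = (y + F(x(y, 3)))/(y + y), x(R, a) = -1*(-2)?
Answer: -413572415/2 ≈ -2.0679e+8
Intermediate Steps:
x(R, a) = 2
E(V) = -2*V
d(y) = 9 - (2 + y)/(4*y) (d(y) = 9 - (y + 2)/(2*(y + y)) = 9 - (2 + y)/(2*(2*y)) = 9 - (2 + y)*1/(2*y)/2 = 9 - (2 + y)/(4*y))
w = -6185 (w = -3754 - 2431 = -6185)
(-9233 + w)*(5469 + 7943) + d(E(-1)) = (-9233 - 6185)*(5469 + 7943) + (-2 + 35*(-2*(-1)))/(4*((-2*(-1)))) = -15418*13412 + (¼)*(-2 + 35*2)/2 = -206786216 + (¼)*(½)*(-2 + 70) = -206786216 + (¼)*(½)*68 = -206786216 + 17/2 = -413572415/2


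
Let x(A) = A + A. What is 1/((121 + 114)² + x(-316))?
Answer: 1/54593 ≈ 1.8317e-5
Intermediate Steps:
x(A) = 2*A
1/((121 + 114)² + x(-316)) = 1/((121 + 114)² + 2*(-316)) = 1/(235² - 632) = 1/(55225 - 632) = 1/54593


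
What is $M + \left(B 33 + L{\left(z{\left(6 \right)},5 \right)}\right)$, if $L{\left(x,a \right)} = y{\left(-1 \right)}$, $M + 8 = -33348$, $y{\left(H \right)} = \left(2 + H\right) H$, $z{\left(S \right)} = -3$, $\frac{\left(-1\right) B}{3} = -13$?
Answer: $-32070$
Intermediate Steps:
$B = 39$ ($B = \left(-3\right) \left(-13\right) = 39$)
$y{\left(H \right)} = H \left(2 + H\right)$
$M = -33356$ ($M = -8 - 33348 = -33356$)
$L{\left(x,a \right)} = -1$ ($L{\left(x,a \right)} = - (2 - 1) = \left(-1\right) 1 = -1$)
$M + \left(B 33 + L{\left(z{\left(6 \right)},5 \right)}\right) = -33356 + \left(39 \cdot 33 - 1\right) = -33356 + \left(1287 - 1\right) = -33356 + 1286 = -32070$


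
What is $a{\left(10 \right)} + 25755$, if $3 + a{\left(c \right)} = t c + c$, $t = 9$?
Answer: $25852$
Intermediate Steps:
$a{\left(c \right)} = -3 + 10 c$ ($a{\left(c \right)} = -3 + \left(9 c + c\right) = -3 + 10 c$)
$a{\left(10 \right)} + 25755 = \left(-3 + 10 \cdot 10\right) + 25755 = \left(-3 + 100\right) + 25755 = 97 + 25755 = 25852$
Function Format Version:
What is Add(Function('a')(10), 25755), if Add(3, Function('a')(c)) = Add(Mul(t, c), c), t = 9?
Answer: 25852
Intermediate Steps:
Function('a')(c) = Add(-3, Mul(10, c)) (Function('a')(c) = Add(-3, Add(Mul(9, c), c)) = Add(-3, Mul(10, c)))
Add(Function('a')(10), 25755) = Add(Add(-3, Mul(10, 10)), 25755) = Add(Add(-3, 100), 25755) = Add(97, 25755) = 25852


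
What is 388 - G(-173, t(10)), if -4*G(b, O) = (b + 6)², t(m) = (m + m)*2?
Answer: 29441/4 ≈ 7360.3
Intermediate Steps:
t(m) = 4*m (t(m) = (2*m)*2 = 4*m)
G(b, O) = -(6 + b)²/4 (G(b, O) = -(b + 6)²/4 = -(6 + b)²/4)
388 - G(-173, t(10)) = 388 - (-1)*(6 - 173)²/4 = 388 - (-1)*(-167)²/4 = 388 - (-1)*27889/4 = 388 - 1*(-27889/4) = 388 + 27889/4 = 29441/4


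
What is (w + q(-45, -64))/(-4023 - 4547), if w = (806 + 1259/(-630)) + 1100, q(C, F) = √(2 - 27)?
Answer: -1199521/5399100 - I/1714 ≈ -0.22217 - 0.00058343*I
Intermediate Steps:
q(C, F) = 5*I (q(C, F) = √(-25) = 5*I)
w = 1199521/630 (w = (806 + 1259*(-1/630)) + 1100 = (806 - 1259/630) + 1100 = 506521/630 + 1100 = 1199521/630 ≈ 1904.0)
(w + q(-45, -64))/(-4023 - 4547) = (1199521/630 + 5*I)/(-4023 - 4547) = (1199521/630 + 5*I)/(-8570) = (1199521/630 + 5*I)*(-1/8570) = -1199521/5399100 - I/1714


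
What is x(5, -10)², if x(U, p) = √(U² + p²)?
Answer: 125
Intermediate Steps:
x(5, -10)² = (√(5² + (-10)²))² = (√(25 + 100))² = (√125)² = (5*√5)² = 125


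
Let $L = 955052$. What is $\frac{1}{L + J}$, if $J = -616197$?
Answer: $\frac{1}{338855} \approx 2.9511 \cdot 10^{-6}$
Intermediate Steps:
$\frac{1}{L + J} = \frac{1}{955052 - 616197} = \frac{1}{338855}$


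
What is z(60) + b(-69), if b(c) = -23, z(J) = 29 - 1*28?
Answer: -22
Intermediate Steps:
z(J) = 1 (z(J) = 29 - 28 = 1)
z(60) + b(-69) = 1 - 23 = -22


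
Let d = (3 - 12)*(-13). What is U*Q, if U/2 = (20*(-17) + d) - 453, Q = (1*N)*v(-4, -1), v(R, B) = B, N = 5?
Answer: 6760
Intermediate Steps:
d = 117 (d = -9*(-13) = 117)
Q = -5 (Q = (1*5)*(-1) = 5*(-1) = -5)
U = -1352 (U = 2*((20*(-17) + 117) - 453) = 2*((-340 + 117) - 453) = 2*(-223 - 453) = 2*(-676) = -1352)
U*Q = -1352*(-5) = 6760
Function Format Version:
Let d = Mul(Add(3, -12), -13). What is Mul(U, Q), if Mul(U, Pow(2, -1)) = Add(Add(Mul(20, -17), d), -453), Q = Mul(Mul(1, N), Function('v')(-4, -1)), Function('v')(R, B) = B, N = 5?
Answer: 6760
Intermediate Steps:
d = 117 (d = Mul(-9, -13) = 117)
Q = -5 (Q = Mul(Mul(1, 5), -1) = Mul(5, -1) = -5)
U = -1352 (U = Mul(2, Add(Add(Mul(20, -17), 117), -453)) = Mul(2, Add(Add(-340, 117), -453)) = Mul(2, Add(-223, -453)) = Mul(2, -676) = -1352)
Mul(U, Q) = Mul(-1352, -5) = 6760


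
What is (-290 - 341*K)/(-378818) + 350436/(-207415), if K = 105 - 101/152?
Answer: -19047396253911/11943025391440 ≈ -1.5949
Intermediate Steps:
K = 15859/152 (K = 105 - 101*1/152 = 105 - 101/152 = 15859/152 ≈ 104.34)
(-290 - 341*K)/(-378818) + 350436/(-207415) = (-290 - 341*15859/152)/(-378818) + 350436/(-207415) = (-290 - 5407919/152)*(-1/378818) + 350436*(-1/207415) = -5451999/152*(-1/378818) - 350436/207415 = 5451999/57580336 - 350436/207415 = -19047396253911/11943025391440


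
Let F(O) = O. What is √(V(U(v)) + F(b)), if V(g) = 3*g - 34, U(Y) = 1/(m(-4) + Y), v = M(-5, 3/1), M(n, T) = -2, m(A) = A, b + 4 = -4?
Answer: I*√170/2 ≈ 6.5192*I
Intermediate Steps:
b = -8 (b = -4 - 4 = -8)
v = -2
U(Y) = 1/(-4 + Y)
V(g) = -34 + 3*g
√(V(U(v)) + F(b)) = √((-34 + 3/(-4 - 2)) - 8) = √((-34 + 3/(-6)) - 8) = √((-34 + 3*(-⅙)) - 8) = √((-34 - ½) - 8) = √(-69/2 - 8) = √(-85/2) = I*√170/2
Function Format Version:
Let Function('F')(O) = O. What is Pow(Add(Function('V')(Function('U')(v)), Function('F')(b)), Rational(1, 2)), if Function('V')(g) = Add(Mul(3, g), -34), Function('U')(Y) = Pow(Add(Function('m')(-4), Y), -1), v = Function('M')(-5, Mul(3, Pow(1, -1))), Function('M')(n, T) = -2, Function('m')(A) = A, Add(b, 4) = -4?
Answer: Mul(Rational(1, 2), I, Pow(170, Rational(1, 2))) ≈ Mul(6.5192, I)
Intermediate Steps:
b = -8 (b = Add(-4, -4) = -8)
v = -2
Function('U')(Y) = Pow(Add(-4, Y), -1)
Function('V')(g) = Add(-34, Mul(3, g))
Pow(Add(Function('V')(Function('U')(v)), Function('F')(b)), Rational(1, 2)) = Pow(Add(Add(-34, Mul(3, Pow(Add(-4, -2), -1))), -8), Rational(1, 2)) = Pow(Add(Add(-34, Mul(3, Pow(-6, -1))), -8), Rational(1, 2)) = Pow(Add(Add(-34, Mul(3, Rational(-1, 6))), -8), Rational(1, 2)) = Pow(Add(Add(-34, Rational(-1, 2)), -8), Rational(1, 2)) = Pow(Add(Rational(-69, 2), -8), Rational(1, 2)) = Pow(Rational(-85, 2), Rational(1, 2)) = Mul(Rational(1, 2), I, Pow(170, Rational(1, 2)))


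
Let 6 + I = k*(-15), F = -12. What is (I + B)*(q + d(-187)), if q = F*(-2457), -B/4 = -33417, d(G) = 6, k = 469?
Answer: 3734230230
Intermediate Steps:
B = 133668 (B = -4*(-33417) = 133668)
q = 29484 (q = -12*(-2457) = 29484)
I = -7041 (I = -6 + 469*(-15) = -6 - 7035 = -7041)
(I + B)*(q + d(-187)) = (-7041 + 133668)*(29484 + 6) = 126627*29490 = 3734230230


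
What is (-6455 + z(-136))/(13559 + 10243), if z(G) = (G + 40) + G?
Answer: -2229/7934 ≈ -0.28094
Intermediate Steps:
z(G) = 40 + 2*G (z(G) = (40 + G) + G = 40 + 2*G)
(-6455 + z(-136))/(13559 + 10243) = (-6455 + (40 + 2*(-136)))/(13559 + 10243) = (-6455 + (40 - 272))/23802 = (-6455 - 232)*(1/23802) = -6687*1/23802 = -2229/7934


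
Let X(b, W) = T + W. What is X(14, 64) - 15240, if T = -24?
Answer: -15200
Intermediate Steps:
X(b, W) = -24 + W
X(14, 64) - 15240 = (-24 + 64) - 15240 = 40 - 15240 = -15200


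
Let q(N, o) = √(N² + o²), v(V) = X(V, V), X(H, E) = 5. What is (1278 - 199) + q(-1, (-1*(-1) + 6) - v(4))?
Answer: 1079 + √5 ≈ 1081.2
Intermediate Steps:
v(V) = 5
(1278 - 199) + q(-1, (-1*(-1) + 6) - v(4)) = (1278 - 199) + √((-1)² + ((-1*(-1) + 6) - 1*5)²) = 1079 + √(1 + ((1 + 6) - 5)²) = 1079 + √(1 + (7 - 5)²) = 1079 + √(1 + 2²) = 1079 + √(1 + 4) = 1079 + √5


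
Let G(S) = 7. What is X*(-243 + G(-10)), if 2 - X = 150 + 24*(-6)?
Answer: 944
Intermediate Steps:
X = -4 (X = 2 - (150 + 24*(-6)) = 2 - (150 - 144) = 2 - 1*6 = 2 - 6 = -4)
X*(-243 + G(-10)) = -4*(-243 + 7) = -4*(-236) = 944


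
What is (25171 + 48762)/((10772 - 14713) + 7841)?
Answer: 73933/3900 ≈ 18.957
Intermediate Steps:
(25171 + 48762)/((10772 - 14713) + 7841) = 73933/(-3941 + 7841) = 73933/3900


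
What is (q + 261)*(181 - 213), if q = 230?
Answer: -15712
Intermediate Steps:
(q + 261)*(181 - 213) = (230 + 261)*(181 - 213) = 491*(-32) = -15712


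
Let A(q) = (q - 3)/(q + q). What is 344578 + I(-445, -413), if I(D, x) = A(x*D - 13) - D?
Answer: 126811317281/367544 ≈ 3.4502e+5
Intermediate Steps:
A(q) = (-3 + q)/(2*q) (A(q) = (-3 + q)/((2*q)) = (-3 + q)*(1/(2*q)) = (-3 + q)/(2*q))
I(D, x) = -D + (-16 + D*x)/(2*(-13 + D*x)) (I(D, x) = (-3 + (x*D - 13))/(2*(x*D - 13)) - D = (-3 + (D*x - 13))/(2*(D*x - 13)) - D = (-3 + (-13 + D*x))/(2*(-13 + D*x)) - D = (-16 + D*x)/(2*(-13 + D*x)) - D = -D + (-16 + D*x)/(2*(-13 + D*x)))
344578 + I(-445, -413) = 344578 + (-8 + (½)*(-445)*(-413) - 1*(-445)*(-13 - 445*(-413)))/(-13 - 445*(-413)) = 344578 + (-8 + 183785/2 - 1*(-445)*(-13 + 183785))/(-13 + 183785) = 344578 + (-8 + 183785/2 - 1*(-445)*183772)/183772 = 344578 + (-8 + 183785/2 + 81778540)/183772 = 344578 + (1/183772)*(163740849/2) = 344578 + 163740849/367544 = 126811317281/367544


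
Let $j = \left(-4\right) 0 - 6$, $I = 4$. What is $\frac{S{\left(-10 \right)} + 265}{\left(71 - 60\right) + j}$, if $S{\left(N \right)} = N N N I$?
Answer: $-747$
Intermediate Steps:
$j = -6$ ($j = 0 - 6 = -6$)
$S{\left(N \right)} = 4 N^{3}$ ($S{\left(N \right)} = N N N 4 = N N^{2} \cdot 4 = N^{3} \cdot 4 = 4 N^{3}$)
$\frac{S{\left(-10 \right)} + 265}{\left(71 - 60\right) + j} = \frac{4 \left(-10\right)^{3} + 265}{\left(71 - 60\right) - 6} = \frac{4 \left(-1000\right) + 265}{11 - 6} = \frac{-4000 + 265}{5} = \left(-3735\right) \frac{1}{5} = -747$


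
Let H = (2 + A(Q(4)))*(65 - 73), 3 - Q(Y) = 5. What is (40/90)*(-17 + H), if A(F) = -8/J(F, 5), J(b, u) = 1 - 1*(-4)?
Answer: -404/45 ≈ -8.9778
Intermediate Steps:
J(b, u) = 5 (J(b, u) = 1 + 4 = 5)
Q(Y) = -2 (Q(Y) = 3 - 1*5 = 3 - 5 = -2)
A(F) = -8/5
H = -16/5 (H = (2 - 8/5)*(65 - 73) = (⅖)*(-8) = -16/5 ≈ -3.2000)
(40/90)*(-17 + H) = (40/90)*(-17 - 16/5) = (40*(1/90))*(-101/5) = (4/9)*(-101/5) = -404/45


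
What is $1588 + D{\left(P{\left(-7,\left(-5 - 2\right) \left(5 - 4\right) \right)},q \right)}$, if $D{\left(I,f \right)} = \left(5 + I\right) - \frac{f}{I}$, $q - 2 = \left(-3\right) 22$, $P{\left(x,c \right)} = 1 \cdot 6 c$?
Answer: $\frac{32539}{21} \approx 1549.5$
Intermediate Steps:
$P{\left(x,c \right)} = 6 c$
$q = -64$ ($q = 2 - 66 = -64$)
$D{\left(I,f \right)} = 5 + I - \frac{f}{I}$ ($D{\left(I,f \right)} = \left(5 + I\right) - \frac{f}{I} = 5 + I - \frac{f}{I}$)
$1588 + D{\left(P{\left(-7,\left(-5 - 2\right) \left(5 - 4\right) \right)},q \right)} = 1588 + \left(5 + 6 \left(-5 - 2\right) \left(5 - 4\right) - - \frac{64}{6 \left(-5 - 2\right) \left(5 - 4\right)}\right) = 1588 + \left(5 + 6 \left(\left(-7\right) 1\right) - - \frac{64}{6 \left(\left(-7\right) 1\right)}\right) = 1588 + \left(5 + 6 \left(-7\right) - - \frac{64}{6 \left(-7\right)}\right) = 1588 - \left(37 + \frac{32}{21}\right) = 1588 - \frac{809}{21} = \frac{32539}{21}$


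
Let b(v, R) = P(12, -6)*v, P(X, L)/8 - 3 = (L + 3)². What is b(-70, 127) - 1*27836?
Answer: -34556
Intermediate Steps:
P(X, L) = 24 + 8*(3 + L)² (P(X, L) = 24 + 8*(L + 3)² = 24 + 8*(3 + L)²)
b(v, R) = 96*v (b(v, R) = (24 + 8*(3 - 6)²)*v = (24 + 8*(-3)²)*v = (24 + 8*9)*v = (24 + 72)*v = 96*v)
b(-70, 127) - 1*27836 = 96*(-70) - 1*27836 = -6720 - 27836 = -34556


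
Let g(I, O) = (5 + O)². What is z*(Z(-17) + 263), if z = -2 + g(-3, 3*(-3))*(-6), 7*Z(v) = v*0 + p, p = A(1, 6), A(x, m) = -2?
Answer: -25746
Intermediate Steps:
p = -2
Z(v) = -2/7 (Z(v) = (v*0 - 2)/7 = (0 - 2)/7 = (⅐)*(-2) = -2/7)
z = -98 (z = -2 + (5 + 3*(-3))²*(-6) = -2 + (5 - 9)²*(-6) = -2 + (-4)²*(-6) = -2 + 16*(-6) = -2 - 96 = -98)
z*(Z(-17) + 263) = -98*(-2/7 + 263) = -98*1839/7 = -25746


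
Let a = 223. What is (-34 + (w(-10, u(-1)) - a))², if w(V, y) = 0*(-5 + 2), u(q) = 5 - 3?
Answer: 66049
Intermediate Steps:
u(q) = 2
w(V, y) = 0 (w(V, y) = 0*(-3) = 0)
(-34 + (w(-10, u(-1)) - a))² = (-34 + (0 - 1*223))² = (-34 + (0 - 223))² = (-34 - 223)² = (-257)² = 66049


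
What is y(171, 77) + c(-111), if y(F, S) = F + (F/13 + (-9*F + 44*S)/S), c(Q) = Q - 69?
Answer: 28195/1001 ≈ 28.167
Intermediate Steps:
c(Q) = -69 + Q
y(F, S) = 14*F/13 + (-9*F + 44*S)/S (y(F, S) = F + (F*(1/13) + (-9*F + 44*S)/S) = F + (F/13 + (-9*F + 44*S)/S) = 14*F/13 + (-9*F + 44*S)/S)
y(171, 77) + c(-111) = (44 + (14/13)*171 - 9*171/77) + (-69 - 111) = (44 + 2394/13 - 9*171*1/77) - 180 = (44 + 2394/13 - 1539/77) - 180 = 208375/1001 - 180 = 28195/1001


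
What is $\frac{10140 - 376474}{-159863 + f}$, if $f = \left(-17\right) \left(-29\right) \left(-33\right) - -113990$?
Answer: $\frac{183167}{31071} \approx 5.8951$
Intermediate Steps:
$f = 97721$ ($f = 493 \left(-33\right) + 113990 = -16269 + 113990 = 97721$)
$\frac{10140 - 376474}{-159863 + f} = \frac{10140 - 376474}{-159863 + 97721} = - \frac{366334}{-62142} = \left(-366334\right) \left(- \frac{1}{62142}\right) = \frac{183167}{31071}$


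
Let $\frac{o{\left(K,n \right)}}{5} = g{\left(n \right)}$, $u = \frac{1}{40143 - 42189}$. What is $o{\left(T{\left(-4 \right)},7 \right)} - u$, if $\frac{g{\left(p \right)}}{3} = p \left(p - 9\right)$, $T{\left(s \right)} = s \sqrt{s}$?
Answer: $- \frac{429659}{2046} \approx -210.0$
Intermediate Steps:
$u = - \frac{1}{2046}$ ($u = \frac{1}{-2046} = - \frac{1}{2046} \approx -0.00048876$)
$T{\left(s \right)} = s^{\frac{3}{2}}$
$g{\left(p \right)} = 3 p \left(-9 + p\right)$ ($g{\left(p \right)} = 3 p \left(p - 9\right) = 3 p \left(-9 + p\right)$)
$o{\left(K,n \right)} = 15 n \left(-9 + n\right)$ ($o{\left(K,n \right)} = 5 \cdot 3 n \left(-9 + n\right) = 15 n \left(-9 + n\right)$)
$o{\left(T{\left(-4 \right)},7 \right)} - u = 15 \cdot 7 \left(-9 + 7\right) - - \frac{1}{2046} = 15 \cdot 7 \left(-2\right) + \frac{1}{2046} = -210 + \frac{1}{2046} = - \frac{429659}{2046}$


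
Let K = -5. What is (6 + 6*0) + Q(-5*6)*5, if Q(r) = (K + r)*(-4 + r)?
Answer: 5956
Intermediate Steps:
Q(r) = (-5 + r)*(-4 + r)
(6 + 6*0) + Q(-5*6)*5 = (6 + 6*0) + (20 + (-5*6)² - (-45)*6)*5 = (6 + 0) + (20 + (-30)² - 9*(-30))*5 = 6 + (20 + 900 + 270)*5 = 6 + 1190*5 = 6 + 5950 = 5956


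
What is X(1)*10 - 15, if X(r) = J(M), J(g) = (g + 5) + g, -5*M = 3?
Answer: 23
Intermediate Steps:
M = -⅗ (M = -⅕*3 = -⅗ ≈ -0.60000)
J(g) = 5 + 2*g (J(g) = (5 + g) + g = 5 + 2*g)
X(r) = 19/5 (X(r) = 5 + 2*(-⅗) = 5 - 6/5 = 19/5)
X(1)*10 - 15 = (19/5)*10 - 15 = 38 - 15 = 23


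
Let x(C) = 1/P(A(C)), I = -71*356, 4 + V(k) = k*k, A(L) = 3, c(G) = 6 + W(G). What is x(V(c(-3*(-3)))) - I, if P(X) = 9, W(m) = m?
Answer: 227485/9 ≈ 25276.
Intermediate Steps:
c(G) = 6 + G
V(k) = -4 + k² (V(k) = -4 + k*k = -4 + k²)
I = -25276
x(C) = ⅑ (x(C) = 1/9 = ⅑)
x(V(c(-3*(-3)))) - I = ⅑ - 1*(-25276) = ⅑ + 25276 = 227485/9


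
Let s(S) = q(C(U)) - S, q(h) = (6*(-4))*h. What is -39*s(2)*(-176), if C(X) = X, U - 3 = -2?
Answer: -178464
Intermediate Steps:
U = 1 (U = 3 - 2 = 1)
q(h) = -24*h
s(S) = -24 - S (s(S) = -24*1 - S = -24 - S)
-39*s(2)*(-176) = -39*(-24 - 1*2)*(-176) = -39*(-24 - 2)*(-176) = -39*(-26)*(-176) = 1014*(-176) = -178464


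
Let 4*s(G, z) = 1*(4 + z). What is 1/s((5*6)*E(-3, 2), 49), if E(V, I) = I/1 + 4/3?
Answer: 4/53 ≈ 0.075472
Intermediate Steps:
E(V, I) = 4/3 + I (E(V, I) = I*1 + 4*(1/3) = I + 4/3 = 4/3 + I)
s(G, z) = 1 + z/4 (s(G, z) = (1*(4 + z))/4 = (4 + z)/4 = 1 + z/4)
1/s((5*6)*E(-3, 2), 49) = 1/(1 + (1/4)*49) = 1/(1 + 49/4) = 1/(53/4) = 4/53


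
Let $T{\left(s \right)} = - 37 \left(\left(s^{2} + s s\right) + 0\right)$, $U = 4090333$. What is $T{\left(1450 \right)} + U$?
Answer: $-151494667$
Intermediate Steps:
$T{\left(s \right)} = - 74 s^{2}$ ($T{\left(s \right)} = - 37 \left(\left(s^{2} + s^{2}\right) + 0\right) = - 37 \left(2 s^{2} + 0\right) = - 37 \cdot 2 s^{2} = - 74 s^{2}$)
$T{\left(1450 \right)} + U = - 74 \cdot 1450^{2} + 4090333 = \left(-74\right) 2102500 + 4090333 = -155585000 + 4090333 = -151494667$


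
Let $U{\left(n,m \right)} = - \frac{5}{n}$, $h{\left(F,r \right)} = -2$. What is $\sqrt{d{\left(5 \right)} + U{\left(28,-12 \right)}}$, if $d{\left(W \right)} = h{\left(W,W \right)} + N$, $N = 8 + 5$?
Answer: $\frac{\sqrt{2121}}{14} \approx 3.2896$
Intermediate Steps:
$N = 13$
$d{\left(W \right)} = 11$ ($d{\left(W \right)} = -2 + 13 = 11$)
$\sqrt{d{\left(5 \right)} + U{\left(28,-12 \right)}} = \sqrt{11 - \frac{5}{28}} = \sqrt{\frac{303}{28}} = \frac{\sqrt{2121}}{14}$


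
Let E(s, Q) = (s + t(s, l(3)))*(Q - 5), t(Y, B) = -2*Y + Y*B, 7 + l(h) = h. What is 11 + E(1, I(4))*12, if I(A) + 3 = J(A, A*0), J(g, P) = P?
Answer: 491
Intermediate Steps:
l(h) = -7 + h
I(A) = -3 (I(A) = -3 + A*0 = -3 + 0 = -3)
t(Y, B) = -2*Y + B*Y
E(s, Q) = -5*s*(-5 + Q) (E(s, Q) = (s + s*(-2 + (-7 + 3)))*(Q - 5) = (s + s*(-2 - 4))*(-5 + Q) = (s + s*(-6))*(-5 + Q) = (s - 6*s)*(-5 + Q) = (-5*s)*(-5 + Q) = -5*s*(-5 + Q))
11 + E(1, I(4))*12 = 11 + (5*1*(5 - 1*(-3)))*12 = 11 + (5*1*(5 + 3))*12 = 11 + (5*1*8)*12 = 11 + 40*12 = 11 + 480 = 491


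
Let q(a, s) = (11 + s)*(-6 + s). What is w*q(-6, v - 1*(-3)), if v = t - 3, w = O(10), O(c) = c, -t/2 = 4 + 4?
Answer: 1100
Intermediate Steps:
t = -16 (t = -2*(4 + 4) = -2*8 = -16)
w = 10
v = -19 (v = -16 - 3 = -19)
q(a, s) = (-6 + s)*(11 + s)
w*q(-6, v - 1*(-3)) = 10*(-66 + (-19 - 1*(-3))² + 5*(-19 - 1*(-3))) = 10*(-66 + (-19 + 3)² + 5*(-19 + 3)) = 10*(-66 + (-16)² + 5*(-16)) = 10*(-66 + 256 - 80) = 10*110 = 1100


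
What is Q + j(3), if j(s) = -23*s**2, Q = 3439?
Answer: 3232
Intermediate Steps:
Q + j(3) = 3439 - 23*3**2 = 3439 - 23*9 = 3439 - 207 = 3232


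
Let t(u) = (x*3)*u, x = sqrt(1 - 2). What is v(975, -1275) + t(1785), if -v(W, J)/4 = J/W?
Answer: 68/13 + 5355*I ≈ 5.2308 + 5355.0*I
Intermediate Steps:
x = I (x = sqrt(-1) = I ≈ 1.0*I)
v(W, J) = -4*J/W
t(u) = 3*I*u (t(u) = (I*3)*u = (3*I)*u = 3*I*u)
v(975, -1275) + t(1785) = -4*(-1275)/975 + 3*I*1785 = -4*(-1275)*1/975 + 5355*I = 68/13 + 5355*I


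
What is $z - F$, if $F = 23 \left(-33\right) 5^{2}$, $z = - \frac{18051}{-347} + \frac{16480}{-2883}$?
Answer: $\frac{19028931448}{1000401} \approx 19021.0$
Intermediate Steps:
$z = \frac{46322473}{1000401}$ ($z = \left(-18051\right) \left(- \frac{1}{347}\right) + 16480 \left(- \frac{1}{2883}\right) = \frac{18051}{347} - \frac{16480}{2883} = \frac{46322473}{1000401} \approx 46.304$)
$F = -18975$ ($F = \left(-759\right) 25 = -18975$)
$z - F = \frac{46322473}{1000401} - -18975 = \frac{46322473}{1000401} + 18975 = \frac{19028931448}{1000401}$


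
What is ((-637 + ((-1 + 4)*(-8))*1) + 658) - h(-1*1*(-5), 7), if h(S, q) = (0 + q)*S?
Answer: -38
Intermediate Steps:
h(S, q) = S*q (h(S, q) = q*S = S*q)
((-637 + ((-1 + 4)*(-8))*1) + 658) - h(-1*1*(-5), 7) = ((-637 + ((-1 + 4)*(-8))*1) + 658) - -1*1*(-5)*7 = ((-637 + (3*(-8))*1) + 658) - (-1*(-5))*7 = ((-637 - 24*1) + 658) - 5*7 = ((-637 - 24) + 658) - 1*35 = (-661 + 658) - 35 = -3 - 35 = -38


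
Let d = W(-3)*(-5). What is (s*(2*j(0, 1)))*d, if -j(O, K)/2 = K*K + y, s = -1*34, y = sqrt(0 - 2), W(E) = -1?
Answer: 680 + 680*I*sqrt(2) ≈ 680.0 + 961.67*I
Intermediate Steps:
y = I*sqrt(2) (y = sqrt(-2) = I*sqrt(2) ≈ 1.4142*I)
s = -34
j(O, K) = -2*K**2 - 2*I*sqrt(2) (j(O, K) = -2*(K*K + I*sqrt(2)) = -2*(K**2 + I*sqrt(2)) = -2*K**2 - 2*I*sqrt(2))
d = 5 (d = -1*(-5) = 5)
(s*(2*j(0, 1)))*d = -68*(-2*1**2 - 2*I*sqrt(2))*5 = -68*(-2*1 - 2*I*sqrt(2))*5 = -68*(-2 - 2*I*sqrt(2))*5 = -34*(-4 - 4*I*sqrt(2))*5 = (136 + 136*I*sqrt(2))*5 = 680 + 680*I*sqrt(2)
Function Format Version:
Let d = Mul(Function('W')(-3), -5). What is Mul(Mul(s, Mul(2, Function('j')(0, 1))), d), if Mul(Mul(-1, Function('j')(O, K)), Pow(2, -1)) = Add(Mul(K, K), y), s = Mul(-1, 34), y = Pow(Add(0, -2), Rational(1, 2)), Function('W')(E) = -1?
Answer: Add(680, Mul(680, I, Pow(2, Rational(1, 2)))) ≈ Add(680.00, Mul(961.67, I))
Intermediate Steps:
y = Mul(I, Pow(2, Rational(1, 2))) (y = Pow(-2, Rational(1, 2)) = Mul(I, Pow(2, Rational(1, 2))) ≈ Mul(1.4142, I))
s = -34
Function('j')(O, K) = Add(Mul(-2, Pow(K, 2)), Mul(-2, I, Pow(2, Rational(1, 2)))) (Function('j')(O, K) = Mul(-2, Add(Mul(K, K), Mul(I, Pow(2, Rational(1, 2))))) = Mul(-2, Add(Pow(K, 2), Mul(I, Pow(2, Rational(1, 2))))) = Add(Mul(-2, Pow(K, 2)), Mul(-2, I, Pow(2, Rational(1, 2)))))
d = 5 (d = Mul(-1, -5) = 5)
Mul(Mul(s, Mul(2, Function('j')(0, 1))), d) = Mul(Mul(-34, Mul(2, Add(Mul(-2, Pow(1, 2)), Mul(-2, I, Pow(2, Rational(1, 2)))))), 5) = Mul(Mul(-34, Mul(2, Add(Mul(-2, 1), Mul(-2, I, Pow(2, Rational(1, 2)))))), 5) = Mul(Mul(-34, Mul(2, Add(-2, Mul(-2, I, Pow(2, Rational(1, 2)))))), 5) = Mul(Mul(-34, Add(-4, Mul(-4, I, Pow(2, Rational(1, 2))))), 5) = Mul(Add(136, Mul(136, I, Pow(2, Rational(1, 2)))), 5) = Add(680, Mul(680, I, Pow(2, Rational(1, 2))))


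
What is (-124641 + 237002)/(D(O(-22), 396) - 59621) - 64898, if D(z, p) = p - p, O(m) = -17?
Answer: -3869396019/59621 ≈ -64900.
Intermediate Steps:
D(z, p) = 0
(-124641 + 237002)/(D(O(-22), 396) - 59621) - 64898 = (-124641 + 237002)/(0 - 59621) - 64898 = 112361/(-59621) - 64898 = 112361*(-1/59621) - 64898 = -112361/59621 - 64898 = -3869396019/59621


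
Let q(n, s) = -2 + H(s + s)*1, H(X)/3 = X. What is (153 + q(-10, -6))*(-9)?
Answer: -1035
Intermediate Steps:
H(X) = 3*X
q(n, s) = -2 + 6*s (q(n, s) = -2 + (3*(s + s))*1 = -2 + (3*(2*s))*1 = -2 + (6*s)*1 = -2 + 6*s)
(153 + q(-10, -6))*(-9) = (153 + (-2 + 6*(-6)))*(-9) = (153 + (-2 - 36))*(-9) = (153 - 38)*(-9) = 115*(-9) = -1035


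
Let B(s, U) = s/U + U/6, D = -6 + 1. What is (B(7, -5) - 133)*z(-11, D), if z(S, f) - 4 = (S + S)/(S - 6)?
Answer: -12171/17 ≈ -715.94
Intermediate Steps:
D = -5
z(S, f) = 4 + 2*S/(-6 + S) (z(S, f) = 4 + (S + S)/(S - 6) = 4 + (2*S)/(-6 + S) = 4 + 2*S/(-6 + S))
B(s, U) = U/6 + s/U (B(s, U) = s/U + U*(1/6) = s/U + U/6 = U/6 + s/U)
(B(7, -5) - 133)*z(-11, D) = (((1/6)*(-5) + 7/(-5)) - 133)*(6*(-4 - 11)/(-6 - 11)) = ((-5/6 + 7*(-1/5)) - 133)*(6*(-15)/(-17)) = ((-5/6 - 7/5) - 133)*(6*(-1/17)*(-15)) = (-67/30 - 133)*(90/17) = -4057/30*90/17 = -12171/17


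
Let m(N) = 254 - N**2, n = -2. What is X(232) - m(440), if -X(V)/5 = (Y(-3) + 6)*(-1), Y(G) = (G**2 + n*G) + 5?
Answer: 193476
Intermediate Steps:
Y(G) = 5 + G**2 - 2*G (Y(G) = (G**2 - 2*G) + 5 = 5 + G**2 - 2*G)
X(V) = 130 (X(V) = -5*((5 + (-3)**2 - 2*(-3)) + 6)*(-1) = -5*((5 + 9 + 6) + 6)*(-1) = -5*(20 + 6)*(-1) = -130*(-1) = -5*(-26) = 130)
X(232) - m(440) = 130 - (254 - 1*440**2) = 130 - (254 - 1*193600) = 130 - (254 - 193600) = 130 - 1*(-193346) = 130 + 193346 = 193476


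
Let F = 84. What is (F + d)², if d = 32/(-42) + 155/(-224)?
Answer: 3077031841/451584 ≈ 6813.9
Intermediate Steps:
d = -977/672 (d = 32*(-1/42) + 155*(-1/224) = -16/21 - 155/224 = -977/672 ≈ -1.4539)
(F + d)² = (84 - 977/672)² = (55471/672)² = 3077031841/451584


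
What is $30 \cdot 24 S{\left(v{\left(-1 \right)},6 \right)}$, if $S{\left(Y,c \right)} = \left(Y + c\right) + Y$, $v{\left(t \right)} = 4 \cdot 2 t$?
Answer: $-7200$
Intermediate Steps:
$v{\left(t \right)} = 8 t$
$S{\left(Y,c \right)} = c + 2 Y$
$30 \cdot 24 S{\left(v{\left(-1 \right)},6 \right)} = 30 \cdot 24 \left(6 + 2 \cdot 8 \left(-1\right)\right) = 720 \left(6 + 2 \left(-8\right)\right) = 720 \left(6 - 16\right) = 720 \left(-10\right) = -7200$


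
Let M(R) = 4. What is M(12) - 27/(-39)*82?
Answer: 790/13 ≈ 60.769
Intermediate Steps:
M(12) - 27/(-39)*82 = 4 - 27/(-39)*82 = 4 - 27*(-1/39)*82 = 4 + (9/13)*82 = 4 + 738/13 = 790/13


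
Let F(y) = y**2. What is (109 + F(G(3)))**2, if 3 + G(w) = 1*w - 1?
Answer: 12100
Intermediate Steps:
G(w) = -4 + w (G(w) = -3 + (1*w - 1) = -3 + (w - 1) = -3 + (-1 + w) = -4 + w)
(109 + F(G(3)))**2 = (109 + (-4 + 3)**2)**2 = (109 + (-1)**2)**2 = (109 + 1)**2 = 110**2 = 12100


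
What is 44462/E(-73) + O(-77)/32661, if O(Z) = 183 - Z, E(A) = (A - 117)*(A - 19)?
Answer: 38334689/15024060 ≈ 2.5516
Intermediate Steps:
E(A) = (-117 + A)*(-19 + A)
44462/E(-73) + O(-77)/32661 = 44462/(2223 + (-73)² - 136*(-73)) + (183 - 1*(-77))/32661 = 44462/(2223 + 5329 + 9928) + (183 + 77)*(1/32661) = 44462/17480 + 260*(1/32661) = 44462*(1/17480) + 260/32661 = 22231/8740 + 260/32661 = 38334689/15024060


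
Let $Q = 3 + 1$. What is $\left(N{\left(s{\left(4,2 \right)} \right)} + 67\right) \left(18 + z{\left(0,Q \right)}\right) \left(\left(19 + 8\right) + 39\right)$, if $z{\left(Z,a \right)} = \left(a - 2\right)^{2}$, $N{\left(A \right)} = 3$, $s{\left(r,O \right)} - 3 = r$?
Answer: $101640$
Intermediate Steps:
$s{\left(r,O \right)} = 3 + r$
$Q = 4$
$z{\left(Z,a \right)} = \left(-2 + a\right)^{2}$
$\left(N{\left(s{\left(4,2 \right)} \right)} + 67\right) \left(18 + z{\left(0,Q \right)}\right) \left(\left(19 + 8\right) + 39\right) = \left(3 + 67\right) \left(18 + \left(-2 + 4\right)^{2}\right) \left(\left(19 + 8\right) + 39\right) = 70 \left(18 + 2^{2}\right) \left(27 + 39\right) = 70 \left(18 + 4\right) 66 = 70 \cdot 22 \cdot 66 = 1540 \cdot 66 = 101640$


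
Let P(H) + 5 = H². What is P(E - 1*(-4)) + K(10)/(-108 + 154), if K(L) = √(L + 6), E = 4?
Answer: 1359/23 ≈ 59.087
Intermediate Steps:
K(L) = √(6 + L)
P(H) = -5 + H²
P(E - 1*(-4)) + K(10)/(-108 + 154) = (-5 + (4 - 1*(-4))²) + √(6 + 10)/(-108 + 154) = (-5 + (4 + 4)²) + √16/46 = (-5 + 8²) + 4*(1/46) = (-5 + 64) + 2/23 = 59 + 2/23 = 1359/23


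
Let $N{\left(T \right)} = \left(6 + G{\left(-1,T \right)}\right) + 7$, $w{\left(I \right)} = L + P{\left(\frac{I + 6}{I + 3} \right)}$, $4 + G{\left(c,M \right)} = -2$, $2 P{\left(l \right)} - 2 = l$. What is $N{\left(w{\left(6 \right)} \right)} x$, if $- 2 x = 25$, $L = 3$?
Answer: $- \frac{175}{2} \approx -87.5$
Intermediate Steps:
$P{\left(l \right)} = 1 + \frac{l}{2}$
$G{\left(c,M \right)} = -6$ ($G{\left(c,M \right)} = -4 - 2 = -6$)
$x = - \frac{25}{2}$ ($x = \left(- \frac{1}{2}\right) 25 = - \frac{25}{2} \approx -12.5$)
$w{\left(I \right)} = 4 + \frac{6 + I}{2 \left(3 + I\right)}$ ($w{\left(I \right)} = 3 + \left(1 + \frac{\left(I + 6\right) \frac{1}{I + 3}}{2}\right) = 3 + \left(1 + \frac{\left(6 + I\right) \frac{1}{3 + I}}{2}\right) = 3 + \left(1 + \frac{\frac{1}{3 + I} \left(6 + I\right)}{2}\right) = 3 + \left(1 + \frac{6 + I}{2 \left(3 + I\right)}\right) = 4 + \frac{6 + I}{2 \left(3 + I\right)}$)
$N{\left(T \right)} = 7$ ($N{\left(T \right)} = \left(6 - 6\right) + 7 = 0 + 7 = 7$)
$N{\left(w{\left(6 \right)} \right)} x = 7 \left(- \frac{25}{2}\right) = - \frac{175}{2}$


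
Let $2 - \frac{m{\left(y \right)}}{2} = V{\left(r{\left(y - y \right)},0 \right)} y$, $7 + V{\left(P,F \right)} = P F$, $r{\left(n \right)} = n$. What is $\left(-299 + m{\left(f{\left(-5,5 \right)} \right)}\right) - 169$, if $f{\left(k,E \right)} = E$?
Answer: $-394$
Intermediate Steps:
$V{\left(P,F \right)} = -7 + F P$ ($V{\left(P,F \right)} = -7 + P F = -7 + F P$)
$m{\left(y \right)} = 4 + 14 y$ ($m{\left(y \right)} = 4 - 2 \left(-7 + 0 \left(y - y\right)\right) y = 4 - 2 \left(-7 + 0 \cdot 0\right) y = 4 - 2 \left(-7 + 0\right) y = 4 - 2 \left(- 7 y\right) = 4 + 14 y$)
$\left(-299 + m{\left(f{\left(-5,5 \right)} \right)}\right) - 169 = \left(-299 + \left(4 + 14 \cdot 5\right)\right) - 169 = \left(-299 + \left(4 + 70\right)\right) - 169 = \left(-299 + 74\right) - 169 = -225 - 169 = -394$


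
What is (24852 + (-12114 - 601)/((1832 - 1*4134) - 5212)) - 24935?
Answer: -610947/7514 ≈ -81.308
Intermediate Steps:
(24852 + (-12114 - 601)/((1832 - 1*4134) - 5212)) - 24935 = (24852 - 12715/((1832 - 4134) - 5212)) - 24935 = (24852 - 12715/(-2302 - 5212)) - 24935 = (24852 - 12715/(-7514)) - 24935 = (24852 - 12715*(-1/7514)) - 24935 = (24852 + 12715/7514) - 24935 = 186750643/7514 - 24935 = -610947/7514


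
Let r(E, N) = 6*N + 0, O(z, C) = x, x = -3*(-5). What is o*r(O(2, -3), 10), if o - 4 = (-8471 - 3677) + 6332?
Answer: -348720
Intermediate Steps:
x = 15 (x = -1*(-15) = 15)
O(z, C) = 15
r(E, N) = 6*N
o = -5812 (o = 4 + ((-8471 - 3677) + 6332) = 4 + (-12148 + 6332) = 4 - 5816 = -5812)
o*r(O(2, -3), 10) = -34872*10 = -5812*60 = -348720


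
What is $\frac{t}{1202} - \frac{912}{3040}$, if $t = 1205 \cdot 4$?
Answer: $\frac{22297}{6010} \approx 3.71$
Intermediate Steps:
$t = 4820$
$\frac{t}{1202} - \frac{912}{3040} = \frac{4820}{1202} - \frac{912}{3040} = 4820 \cdot \frac{1}{1202} - \frac{3}{10} = \frac{2410}{601} - \frac{3}{10} = \frac{22297}{6010}$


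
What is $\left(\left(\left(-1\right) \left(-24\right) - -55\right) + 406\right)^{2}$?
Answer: $235225$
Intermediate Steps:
$\left(\left(\left(-1\right) \left(-24\right) - -55\right) + 406\right)^{2} = \left(\left(24 + 55\right) + 406\right)^{2} = \left(79 + 406\right)^{2} = 485^{2} = 235225$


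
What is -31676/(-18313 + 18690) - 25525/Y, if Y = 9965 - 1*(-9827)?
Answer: -636554317/7461584 ≈ -85.311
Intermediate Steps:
Y = 19792 (Y = 9965 + 9827 = 19792)
-31676/(-18313 + 18690) - 25525/Y = -31676/(-18313 + 18690) - 25525/19792 = -31676/377 - 25525*1/19792 = -31676*1/377 - 25525/19792 = -31676/377 - 25525/19792 = -636554317/7461584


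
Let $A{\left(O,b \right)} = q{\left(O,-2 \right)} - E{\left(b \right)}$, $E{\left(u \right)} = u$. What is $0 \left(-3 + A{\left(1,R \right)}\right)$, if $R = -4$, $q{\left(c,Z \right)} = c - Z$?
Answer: $0$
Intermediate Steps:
$A{\left(O,b \right)} = 2 + O - b$ ($A{\left(O,b \right)} = \left(O - -2\right) - b = \left(O + 2\right) - b = \left(2 + O\right) - b = 2 + O - b$)
$0 \left(-3 + A{\left(1,R \right)}\right) = 0 \left(-3 + \left(2 + 1 - -4\right)\right) = 0 \left(-3 + \left(2 + 1 + 4\right)\right) = 0 \left(-3 + 7\right) = 0 \cdot 4 = 0$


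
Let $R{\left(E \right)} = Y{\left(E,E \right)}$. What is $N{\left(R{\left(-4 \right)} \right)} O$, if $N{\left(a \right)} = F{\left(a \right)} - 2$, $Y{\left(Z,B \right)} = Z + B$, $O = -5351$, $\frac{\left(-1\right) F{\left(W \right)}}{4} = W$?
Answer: $-160530$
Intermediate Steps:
$F{\left(W \right)} = - 4 W$
$Y{\left(Z,B \right)} = B + Z$
$R{\left(E \right)} = 2 E$ ($R{\left(E \right)} = E + E = 2 E$)
$N{\left(a \right)} = -2 - 4 a$ ($N{\left(a \right)} = - 4 a - 2 = -2 - 4 a$)
$N{\left(R{\left(-4 \right)} \right)} O = \left(-2 - 4 \cdot 2 \left(-4\right)\right) \left(-5351\right) = \left(-2 - -32\right) \left(-5351\right) = \left(-2 + 32\right) \left(-5351\right) = 30 \left(-5351\right) = -160530$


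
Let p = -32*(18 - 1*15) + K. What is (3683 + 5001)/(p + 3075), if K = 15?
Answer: 4342/1497 ≈ 2.9005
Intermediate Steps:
p = -81 (p = -32*(18 - 1*15) + 15 = -32*(18 - 15) + 15 = -32*3 + 15 = -96 + 15 = -81)
(3683 + 5001)/(p + 3075) = (3683 + 5001)/(-81 + 3075) = 8684/2994 = 8684*(1/2994) = 4342/1497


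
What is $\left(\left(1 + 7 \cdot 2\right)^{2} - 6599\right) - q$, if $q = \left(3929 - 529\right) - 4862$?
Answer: $-4912$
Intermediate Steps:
$q = -1462$ ($q = 3400 - 4862 = -1462$)
$\left(\left(1 + 7 \cdot 2\right)^{2} - 6599\right) - q = \left(\left(1 + 7 \cdot 2\right)^{2} - 6599\right) - -1462 = \left(\left(1 + 14\right)^{2} - 6599\right) + 1462 = \left(15^{2} - 6599\right) + 1462 = \left(225 - 6599\right) + 1462 = -6374 + 1462 = -4912$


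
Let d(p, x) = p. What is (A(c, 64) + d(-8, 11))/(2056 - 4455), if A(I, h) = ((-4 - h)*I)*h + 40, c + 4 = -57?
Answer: -265504/2399 ≈ -110.67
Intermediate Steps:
c = -61 (c = -4 - 57 = -61)
A(I, h) = 40 + I*h*(-4 - h) (A(I, h) = (I*(-4 - h))*h + 40 = I*h*(-4 - h) + 40 = 40 + I*h*(-4 - h))
(A(c, 64) + d(-8, 11))/(2056 - 4455) = ((40 - 1*(-61)*64**2 - 4*(-61)*64) - 8)/(2056 - 4455) = ((40 - 1*(-61)*4096 + 15616) - 8)/(-2399) = ((40 + 249856 + 15616) - 8)*(-1/2399) = (265512 - 8)*(-1/2399) = 265504*(-1/2399) = -265504/2399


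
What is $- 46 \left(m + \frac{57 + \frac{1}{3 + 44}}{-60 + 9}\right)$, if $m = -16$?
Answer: $\frac{1887472}{2397} \approx 787.43$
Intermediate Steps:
$- 46 \left(m + \frac{57 + \frac{1}{3 + 44}}{-60 + 9}\right) = - 46 \left(-16 + \frac{57 + \frac{1}{3 + 44}}{-60 + 9}\right) = - 46 \left(-16 + \frac{57 + \frac{1}{47}}{-51}\right) = - 46 \left(-16 + \left(57 + \frac{1}{47}\right) \left(- \frac{1}{51}\right)\right) = - 46 \left(-16 + \frac{2680}{47} \left(- \frac{1}{51}\right)\right) = - 46 \left(-16 - \frac{2680}{2397}\right) = \left(-46\right) \left(- \frac{41032}{2397}\right) = \frac{1887472}{2397}$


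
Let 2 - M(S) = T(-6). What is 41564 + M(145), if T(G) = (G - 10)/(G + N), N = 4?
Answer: 41558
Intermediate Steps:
T(G) = (-10 + G)/(4 + G) (T(G) = (G - 10)/(G + 4) = (-10 + G)/(4 + G))
M(S) = -6 (M(S) = 2 - (-10 - 6)/(4 - 6) = 2 - (-16)/(-2) = 2 - (-1)*(-16)/2 = 2 - 1*8 = 2 - 8 = -6)
41564 + M(145) = 41564 - 6 = 41558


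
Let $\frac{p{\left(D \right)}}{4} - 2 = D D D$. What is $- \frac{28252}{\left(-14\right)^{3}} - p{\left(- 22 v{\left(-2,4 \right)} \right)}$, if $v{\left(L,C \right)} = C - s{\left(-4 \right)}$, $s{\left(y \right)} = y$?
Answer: $\frac{2137096417}{98} \approx 2.1807 \cdot 10^{7}$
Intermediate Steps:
$v{\left(L,C \right)} = 4 + C$ ($v{\left(L,C \right)} = C - -4 = C + 4 = 4 + C$)
$p{\left(D \right)} = 8 + 4 D^{3}$ ($p{\left(D \right)} = 8 + 4 D D D = 8 + 4 D^{2} D = 8 + 4 D^{3}$)
$- \frac{28252}{\left(-14\right)^{3}} - p{\left(- 22 v{\left(-2,4 \right)} \right)} = - \frac{28252}{\left(-14\right)^{3}} - \left(8 + 4 \left(- 22 \left(4 + 4\right)\right)^{3}\right) = - \frac{28252}{-2744} - \left(8 + 4 \left(\left(-22\right) 8\right)^{3}\right) = \left(-28252\right) \left(- \frac{1}{2744}\right) - \left(8 + 4 \left(-176\right)^{3}\right) = \frac{1009}{98} - \left(8 + 4 \left(-5451776\right)\right) = \frac{1009}{98} - \left(8 - 21807104\right) = \frac{1009}{98} - -21807096 = \frac{1009}{98} + 21807096 = \frac{2137096417}{98}$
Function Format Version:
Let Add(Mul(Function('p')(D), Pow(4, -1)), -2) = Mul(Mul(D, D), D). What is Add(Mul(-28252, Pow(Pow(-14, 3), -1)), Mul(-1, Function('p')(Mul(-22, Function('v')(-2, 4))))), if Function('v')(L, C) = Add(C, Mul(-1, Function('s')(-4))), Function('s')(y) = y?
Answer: Rational(2137096417, 98) ≈ 2.1807e+7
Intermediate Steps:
Function('v')(L, C) = Add(4, C) (Function('v')(L, C) = Add(C, Mul(-1, -4)) = Add(C, 4) = Add(4, C))
Function('p')(D) = Add(8, Mul(4, Pow(D, 3))) (Function('p')(D) = Add(8, Mul(4, Mul(Mul(D, D), D))) = Add(8, Mul(4, Mul(Pow(D, 2), D))) = Add(8, Mul(4, Pow(D, 3))))
Add(Mul(-28252, Pow(Pow(-14, 3), -1)), Mul(-1, Function('p')(Mul(-22, Function('v')(-2, 4))))) = Add(Mul(-28252, Pow(Pow(-14, 3), -1)), Mul(-1, Add(8, Mul(4, Pow(Mul(-22, Add(4, 4)), 3))))) = Add(Mul(-28252, Pow(-2744, -1)), Mul(-1, Add(8, Mul(4, Pow(Mul(-22, 8), 3))))) = Add(Mul(-28252, Rational(-1, 2744)), Mul(-1, Add(8, Mul(4, Pow(-176, 3))))) = Add(Rational(1009, 98), Mul(-1, Add(8, Mul(4, -5451776)))) = Add(Rational(1009, 98), Mul(-1, Add(8, -21807104))) = Add(Rational(1009, 98), Mul(-1, -21807096)) = Add(Rational(1009, 98), 21807096) = Rational(2137096417, 98)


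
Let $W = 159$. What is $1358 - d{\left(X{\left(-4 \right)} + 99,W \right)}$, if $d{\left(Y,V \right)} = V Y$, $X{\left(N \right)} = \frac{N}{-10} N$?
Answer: $- \frac{70643}{5} \approx -14129.0$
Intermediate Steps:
$X{\left(N \right)} = - \frac{N^{2}}{10}$ ($X{\left(N \right)} = N \left(- \frac{1}{10}\right) N = - \frac{N}{10} N = - \frac{N^{2}}{10}$)
$1358 - d{\left(X{\left(-4 \right)} + 99,W \right)} = 1358 - 159 \left(- \frac{\left(-4\right)^{2}}{10} + 99\right) = 1358 - 159 \left(\left(- \frac{1}{10}\right) 16 + 99\right) = 1358 - 159 \left(- \frac{8}{5} + 99\right) = 1358 - 159 \cdot \frac{487}{5} = 1358 - \frac{77433}{5} = - \frac{70643}{5}$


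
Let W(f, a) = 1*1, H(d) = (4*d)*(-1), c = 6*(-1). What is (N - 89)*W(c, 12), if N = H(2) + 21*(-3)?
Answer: -160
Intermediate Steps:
c = -6
H(d) = -4*d
W(f, a) = 1
N = -71 (N = -4*2 + 21*(-3) = -8 - 63 = -71)
(N - 89)*W(c, 12) = (-71 - 89)*1 = -160*1 = -160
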